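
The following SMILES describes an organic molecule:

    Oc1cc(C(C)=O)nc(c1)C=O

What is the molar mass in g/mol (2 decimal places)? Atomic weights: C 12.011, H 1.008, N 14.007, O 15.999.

First, the molecular formula is C8H7NO3 (counting implicit H from valence).
  C: 8 × 12.011 = 96.088
  H: 7 × 1.008 = 7.056
  N: 1 × 14.007 = 14.007
  O: 3 × 15.999 = 47.997
Sum: 8×12.011 + 7×1.008 + 1×14.007 + 3×15.999 = 165.148 → 165.15 g/mol.

165.15 g/mol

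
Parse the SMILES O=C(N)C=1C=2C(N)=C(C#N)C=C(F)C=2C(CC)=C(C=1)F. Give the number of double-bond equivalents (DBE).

10

Degree of unsaturation = (number of rings) + (number of π bonds).
Ring closures in the SMILES: 2.
π bonds: 6 double bonds (each 1 DoU), 1 triple bond (each 2 DoU) → 8 DoU from unsaturation.
Total DoU = 2 + 8 = 10.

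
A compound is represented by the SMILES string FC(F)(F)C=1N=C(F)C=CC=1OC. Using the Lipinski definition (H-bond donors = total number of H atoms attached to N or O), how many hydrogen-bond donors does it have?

0

Donors: find every N or O and count the H atoms it carries.
  atom 6 (N): bond orders sum to 3 → 0 H
  atom 12 (O): bond orders sum to 2 → 0 H
Lipinski HBD = 0.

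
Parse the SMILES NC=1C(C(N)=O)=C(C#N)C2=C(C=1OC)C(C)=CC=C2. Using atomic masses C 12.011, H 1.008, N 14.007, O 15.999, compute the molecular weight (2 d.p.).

255.28 g/mol

First, the molecular formula is C14H13N3O2 (counting implicit H from valence).
  C: 14 × 12.011 = 168.154
  H: 13 × 1.008 = 13.104
  N: 3 × 14.007 = 42.021
  O: 2 × 15.999 = 31.998
Sum: 14×12.011 + 13×1.008 + 3×14.007 + 2×15.999 = 255.277 → 255.28 g/mol.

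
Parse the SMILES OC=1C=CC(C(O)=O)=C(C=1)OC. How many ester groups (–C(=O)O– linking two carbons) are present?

0

Scan the SMILES for the ester motif — none present.
Groups that are present: 1 carboxylic acid, 1 ether, 1 hydroxyl.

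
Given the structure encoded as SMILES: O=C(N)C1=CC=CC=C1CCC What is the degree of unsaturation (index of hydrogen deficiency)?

5

Degree of unsaturation = (number of rings) + (number of π bonds).
Ring closures in the SMILES: 1.
π bonds: 4 double bonds (each 1 DoU) → 4 DoU from unsaturation.
Total DoU = 1 + 4 = 5.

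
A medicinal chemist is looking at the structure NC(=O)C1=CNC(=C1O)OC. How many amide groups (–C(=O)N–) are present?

The amide motif appears at heavy-atom position 2 in the SMILES.
Other groups present: 1 ether, 1 hydroxyl.
Amide count: 1.

1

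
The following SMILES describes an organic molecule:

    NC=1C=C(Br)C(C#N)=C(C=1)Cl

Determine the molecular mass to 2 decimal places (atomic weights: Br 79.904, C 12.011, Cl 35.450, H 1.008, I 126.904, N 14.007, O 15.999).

231.48 g/mol

First, the molecular formula is C7H4BrClN2 (counting implicit H from valence).
  Br: 1 × 79.904 = 79.904
  C: 7 × 12.011 = 84.077
  Cl: 1 × 35.450 = 35.450
  H: 4 × 1.008 = 4.032
  N: 2 × 14.007 = 28.014
Sum: 1×79.904 + 7×12.011 + 1×35.450 + 4×1.008 + 2×14.007 = 231.477 → 231.48 g/mol.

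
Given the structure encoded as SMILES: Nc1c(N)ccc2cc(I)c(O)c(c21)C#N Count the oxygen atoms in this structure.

1

Scan the SMILES for O atoms (remember two-letter symbols like Cl and Br are single atoms).
Oxygen count: 1.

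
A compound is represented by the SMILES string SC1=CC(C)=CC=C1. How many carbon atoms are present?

7

Count every carbon token in the SMILES (each C, including those in ring-closure positions and inside branches).
Carbon count: 7.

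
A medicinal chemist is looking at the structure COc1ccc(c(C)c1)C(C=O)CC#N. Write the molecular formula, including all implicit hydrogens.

C12H13NO2

Walk through each heavy atom and fill implicit hydrogens from standard valence (C 4, N 3, O 2, S 2, halogen 1); for lowercase aromatic atoms, an aromatic c carries 1 H when it has two neighbours and 0 H with three, and aromatic n carries 0 H:
  atom 1: C, bond orders sum to 1 (valence 4) → 3 H
  atom 2: O, bond orders sum to 2 (valence 2) → 0 H
  atom 3: aromatic c, 3 neighbours → 0 H
  atom 4: aromatic c, 2 neighbours → 1 H
  atom 5: aromatic c, 2 neighbours → 1 H
  atom 6: aromatic c, 3 neighbours → 0 H
  atom 7: aromatic c, 3 neighbours → 0 H
  atom 8: C, bond orders sum to 1 (valence 4) → 3 H
  atom 9: aromatic c, 2 neighbours → 1 H
  atom 10: C, bond orders sum to 3 (valence 4) → 1 H
  atom 11: C, bond orders sum to 3 (valence 4) → 1 H
  atom 12: O, bond orders sum to 2 (valence 2) → 0 H
  atom 13: C, bond orders sum to 2 (valence 4) → 2 H
  atom 14: C, bond orders sum to 4 (valence 4) → 0 H
  atom 15: N, bond orders sum to 3 (valence 3) → 0 H
Totals → C:12, H:13, N:1, O:2.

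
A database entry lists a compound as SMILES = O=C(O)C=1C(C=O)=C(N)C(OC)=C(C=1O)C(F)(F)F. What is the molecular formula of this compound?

Walk through each heavy atom and fill implicit hydrogens from standard valence (C 4, N 3, O 2, S 2, halogen 1):
  atom 1: O, bond orders sum to 2 (valence 2) → 0 H
  atom 2: C, bond orders sum to 4 (valence 4) → 0 H
  atom 3: O, bond orders sum to 1 (valence 2) → 1 H
  atom 4: C, bond orders sum to 4 (valence 4) → 0 H
  atom 5: C, bond orders sum to 4 (valence 4) → 0 H
  atom 6: C, bond orders sum to 3 (valence 4) → 1 H
  atom 7: O, bond orders sum to 2 (valence 2) → 0 H
  atom 8: C, bond orders sum to 4 (valence 4) → 0 H
  atom 9: N, bond orders sum to 1 (valence 3) → 2 H
  atom 10: C, bond orders sum to 4 (valence 4) → 0 H
  atom 11: O, bond orders sum to 2 (valence 2) → 0 H
  atom 12: C, bond orders sum to 1 (valence 4) → 3 H
  atom 13: C, bond orders sum to 4 (valence 4) → 0 H
  atom 14: C, bond orders sum to 4 (valence 4) → 0 H
  atom 15: O, bond orders sum to 1 (valence 2) → 1 H
  atom 16: C, bond orders sum to 4 (valence 4) → 0 H
  atom 17: F (halogen, monovalent) → 0 H
  atom 18: F (halogen, monovalent) → 0 H
  atom 19: F (halogen, monovalent) → 0 H
Totals → C:10, H:8, F:3, N:1, O:5.
In Hill order: C10H8F3NO5.

C10H8F3NO5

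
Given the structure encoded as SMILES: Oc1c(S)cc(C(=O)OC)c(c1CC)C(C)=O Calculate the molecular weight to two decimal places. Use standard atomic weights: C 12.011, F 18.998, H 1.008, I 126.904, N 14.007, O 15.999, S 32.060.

254.30 g/mol

First, the molecular formula is C12H14O4S (counting implicit H from valence).
  C: 12 × 12.011 = 144.132
  H: 14 × 1.008 = 14.112
  O: 4 × 15.999 = 63.996
  S: 1 × 32.060 = 32.060
Sum: 12×12.011 + 14×1.008 + 4×15.999 + 1×32.060 = 254.300 → 254.30 g/mol.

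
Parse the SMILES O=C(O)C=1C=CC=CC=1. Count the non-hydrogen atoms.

9

Every atom symbol written in the SMILES (organic subset) is one heavy atom; implicit H are not written.
Heavy atoms by element → C:7, O:2.
Total: 9.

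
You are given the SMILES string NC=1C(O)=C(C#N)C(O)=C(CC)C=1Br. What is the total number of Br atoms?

1

Scan the SMILES for Br atoms (remember two-letter symbols like Cl and Br are single atoms).
Bromine count: 1.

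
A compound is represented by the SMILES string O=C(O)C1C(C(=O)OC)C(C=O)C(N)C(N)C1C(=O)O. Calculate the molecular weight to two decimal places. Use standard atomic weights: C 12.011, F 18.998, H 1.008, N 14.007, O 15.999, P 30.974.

288.26 g/mol

First, the molecular formula is C11H16N2O7 (counting implicit H from valence).
  C: 11 × 12.011 = 132.121
  H: 16 × 1.008 = 16.128
  N: 2 × 14.007 = 28.014
  O: 7 × 15.999 = 111.993
Sum: 11×12.011 + 16×1.008 + 2×14.007 + 7×15.999 = 288.256 → 288.26 g/mol.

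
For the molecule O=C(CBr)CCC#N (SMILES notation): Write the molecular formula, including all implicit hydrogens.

Walk through each heavy atom and fill implicit hydrogens from standard valence (C 4, N 3, O 2, S 2, halogen 1):
  atom 1: O, bond orders sum to 2 (valence 2) → 0 H
  atom 2: C, bond orders sum to 4 (valence 4) → 0 H
  atom 3: C, bond orders sum to 2 (valence 4) → 2 H
  atom 4: Br (halogen, monovalent) → 0 H
  atom 5: C, bond orders sum to 2 (valence 4) → 2 H
  atom 6: C, bond orders sum to 2 (valence 4) → 2 H
  atom 7: C, bond orders sum to 4 (valence 4) → 0 H
  atom 8: N, bond orders sum to 3 (valence 3) → 0 H
Totals → C:5, H:6, Br:1, N:1, O:1.
In Hill order: C5H6BrNO.

C5H6BrNO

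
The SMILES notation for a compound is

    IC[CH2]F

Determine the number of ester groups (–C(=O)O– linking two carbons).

0

Scan the SMILES for the ester motif — none present.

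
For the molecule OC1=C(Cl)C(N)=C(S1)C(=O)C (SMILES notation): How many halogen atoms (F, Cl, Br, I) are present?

1

Halogen atoms appear at heavy-atom position 4 (1×Cl).
Other groups present: 1 hydroxyl, 1 ketone, 1 primary amine.
Halogen count: 1.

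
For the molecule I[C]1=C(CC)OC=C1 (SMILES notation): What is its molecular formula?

Walk through each heavy atom and fill implicit hydrogens from standard valence (C 4, N 3, O 2, S 2, halogen 1):
  atom 1: I (halogen, monovalent) → 0 H
  atom 2: C with explicit H count 0
  atom 3: C, bond orders sum to 4 (valence 4) → 0 H
  atom 4: C, bond orders sum to 2 (valence 4) → 2 H
  atom 5: C, bond orders sum to 1 (valence 4) → 3 H
  atom 6: O, bond orders sum to 2 (valence 2) → 0 H
  atom 7: C, bond orders sum to 3 (valence 4) → 1 H
  atom 8: C, bond orders sum to 3 (valence 4) → 1 H
Totals → C:6, H:7, I:1, O:1.

C6H7IO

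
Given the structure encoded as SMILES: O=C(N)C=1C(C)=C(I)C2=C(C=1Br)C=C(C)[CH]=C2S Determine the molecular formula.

C13H11BrINOS

Walk through each heavy atom and fill implicit hydrogens from standard valence (C 4, N 3, O 2, S 2, halogen 1):
  atom 1: O, bond orders sum to 2 (valence 2) → 0 H
  atom 2: C, bond orders sum to 4 (valence 4) → 0 H
  atom 3: N, bond orders sum to 1 (valence 3) → 2 H
  atom 4: C, bond orders sum to 4 (valence 4) → 0 H
  atom 5: C, bond orders sum to 4 (valence 4) → 0 H
  atom 6: C, bond orders sum to 1 (valence 4) → 3 H
  atom 7: C, bond orders sum to 4 (valence 4) → 0 H
  atom 8: I (halogen, monovalent) → 0 H
  atom 9: C, bond orders sum to 4 (valence 4) → 0 H
  atom 10: C, bond orders sum to 4 (valence 4) → 0 H
  atom 11: C, bond orders sum to 4 (valence 4) → 0 H
  atom 12: Br (halogen, monovalent) → 0 H
  atom 13: C, bond orders sum to 3 (valence 4) → 1 H
  atom 14: C, bond orders sum to 4 (valence 4) → 0 H
  atom 15: C, bond orders sum to 1 (valence 4) → 3 H
  atom 16: C with explicit H count 1
  atom 17: C, bond orders sum to 4 (valence 4) → 0 H
  atom 18: S, bond orders sum to 1 (valence 2) → 1 H
Totals → C:13, H:11, Br:1, I:1, N:1, O:1, S:1.
In Hill order: C13H11BrINOS.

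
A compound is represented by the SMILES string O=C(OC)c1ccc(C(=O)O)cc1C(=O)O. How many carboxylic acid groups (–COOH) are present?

The carboxylic acid motif appears at heavy-atom positions 9, 14 in the SMILES.
Other groups present: 1 ester.
Carboxylic acid count: 2.

2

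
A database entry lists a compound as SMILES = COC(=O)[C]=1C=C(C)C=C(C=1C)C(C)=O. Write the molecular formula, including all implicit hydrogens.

C12H14O3

Walk through each heavy atom and fill implicit hydrogens from standard valence (C 4, N 3, O 2, S 2, halogen 1):
  atom 1: C, bond orders sum to 1 (valence 4) → 3 H
  atom 2: O, bond orders sum to 2 (valence 2) → 0 H
  atom 3: C, bond orders sum to 4 (valence 4) → 0 H
  atom 4: O, bond orders sum to 2 (valence 2) → 0 H
  atom 5: C with explicit H count 0
  atom 6: C, bond orders sum to 3 (valence 4) → 1 H
  atom 7: C, bond orders sum to 4 (valence 4) → 0 H
  atom 8: C, bond orders sum to 1 (valence 4) → 3 H
  atom 9: C, bond orders sum to 3 (valence 4) → 1 H
  atom 10: C, bond orders sum to 4 (valence 4) → 0 H
  atom 11: C, bond orders sum to 4 (valence 4) → 0 H
  atom 12: C, bond orders sum to 1 (valence 4) → 3 H
  atom 13: C, bond orders sum to 4 (valence 4) → 0 H
  atom 14: C, bond orders sum to 1 (valence 4) → 3 H
  atom 15: O, bond orders sum to 2 (valence 2) → 0 H
Totals → C:12, H:14, O:3.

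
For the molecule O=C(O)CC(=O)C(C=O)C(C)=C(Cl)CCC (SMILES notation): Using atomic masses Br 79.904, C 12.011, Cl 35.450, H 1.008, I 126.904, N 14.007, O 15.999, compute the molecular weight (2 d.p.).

246.69 g/mol

First, the molecular formula is C11H15ClO4 (counting implicit H from valence).
  C: 11 × 12.011 = 132.121
  Cl: 1 × 35.450 = 35.450
  H: 15 × 1.008 = 15.120
  O: 4 × 15.999 = 63.996
Sum: 11×12.011 + 1×35.450 + 15×1.008 + 4×15.999 = 246.687 → 246.69 g/mol.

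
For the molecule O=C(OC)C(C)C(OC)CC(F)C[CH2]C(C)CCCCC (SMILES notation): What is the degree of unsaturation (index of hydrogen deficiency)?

Degree of unsaturation = (number of rings) + (number of π bonds).
Ring closures in the SMILES: 0.
π bonds: 1 double bond (each 1 DoU) → 1 DoU from unsaturation.
Total DoU = 0 + 1 = 1.

1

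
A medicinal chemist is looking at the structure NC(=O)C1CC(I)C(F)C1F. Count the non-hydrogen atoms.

11

Every atom symbol written in the SMILES (organic subset) is one heavy atom; implicit H are not written.
Heavy atoms by element → C:6, F:2, I:1, N:1, O:1.
Total: 11.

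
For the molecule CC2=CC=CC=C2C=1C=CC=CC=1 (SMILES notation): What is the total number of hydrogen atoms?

Walk through each heavy atom and fill implicit hydrogens from standard valence (C 4, N 3, O 2, S 2, halogen 1):
  atom 1: C, bond orders sum to 1 (valence 4) → 3 H
  atom 2: C, bond orders sum to 4 (valence 4) → 0 H
  atom 3: C, bond orders sum to 3 (valence 4) → 1 H
  atom 4: C, bond orders sum to 3 (valence 4) → 1 H
  atom 5: C, bond orders sum to 3 (valence 4) → 1 H
  atom 6: C, bond orders sum to 3 (valence 4) → 1 H
  atom 7: C, bond orders sum to 4 (valence 4) → 0 H
  atom 8: C, bond orders sum to 4 (valence 4) → 0 H
  atom 9: C, bond orders sum to 3 (valence 4) → 1 H
  atom 10: C, bond orders sum to 3 (valence 4) → 1 H
  atom 11: C, bond orders sum to 3 (valence 4) → 1 H
  atom 12: C, bond orders sum to 3 (valence 4) → 1 H
  atom 13: C, bond orders sum to 3 (valence 4) → 1 H
Total hydrogens: 12.

12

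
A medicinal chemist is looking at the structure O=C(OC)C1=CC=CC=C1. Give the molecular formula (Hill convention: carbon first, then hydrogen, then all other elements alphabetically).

Walk through each heavy atom and fill implicit hydrogens from standard valence (C 4, N 3, O 2, S 2, halogen 1):
  atom 1: O, bond orders sum to 2 (valence 2) → 0 H
  atom 2: C, bond orders sum to 4 (valence 4) → 0 H
  atom 3: O, bond orders sum to 2 (valence 2) → 0 H
  atom 4: C, bond orders sum to 1 (valence 4) → 3 H
  atom 5: C, bond orders sum to 4 (valence 4) → 0 H
  atom 6: C, bond orders sum to 3 (valence 4) → 1 H
  atom 7: C, bond orders sum to 3 (valence 4) → 1 H
  atom 8: C, bond orders sum to 3 (valence 4) → 1 H
  atom 9: C, bond orders sum to 3 (valence 4) → 1 H
  atom 10: C, bond orders sum to 3 (valence 4) → 1 H
Totals → C:8, H:8, O:2.
In Hill order: C8H8O2.

C8H8O2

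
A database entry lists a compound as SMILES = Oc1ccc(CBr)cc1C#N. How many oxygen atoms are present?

Scan the SMILES for O atoms (remember two-letter symbols like Cl and Br are single atoms).
Oxygen count: 1.

1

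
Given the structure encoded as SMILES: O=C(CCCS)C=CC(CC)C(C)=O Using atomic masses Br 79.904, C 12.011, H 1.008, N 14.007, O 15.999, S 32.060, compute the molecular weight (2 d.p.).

First, the molecular formula is C11H18O2S (counting implicit H from valence).
  C: 11 × 12.011 = 132.121
  H: 18 × 1.008 = 18.144
  O: 2 × 15.999 = 31.998
  S: 1 × 32.060 = 32.060
Sum: 11×12.011 + 18×1.008 + 2×15.999 + 1×32.060 = 214.323 → 214.32 g/mol.

214.32 g/mol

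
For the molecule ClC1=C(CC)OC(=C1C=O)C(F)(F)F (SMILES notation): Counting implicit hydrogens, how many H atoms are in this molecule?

Walk through each heavy atom and fill implicit hydrogens from standard valence (C 4, N 3, O 2, S 2, halogen 1):
  atom 1: Cl (halogen, monovalent) → 0 H
  atom 2: C, bond orders sum to 4 (valence 4) → 0 H
  atom 3: C, bond orders sum to 4 (valence 4) → 0 H
  atom 4: C, bond orders sum to 2 (valence 4) → 2 H
  atom 5: C, bond orders sum to 1 (valence 4) → 3 H
  atom 6: O, bond orders sum to 2 (valence 2) → 0 H
  atom 7: C, bond orders sum to 4 (valence 4) → 0 H
  atom 8: C, bond orders sum to 4 (valence 4) → 0 H
  atom 9: C, bond orders sum to 3 (valence 4) → 1 H
  atom 10: O, bond orders sum to 2 (valence 2) → 0 H
  atom 11: C, bond orders sum to 4 (valence 4) → 0 H
  atom 12: F (halogen, monovalent) → 0 H
  atom 13: F (halogen, monovalent) → 0 H
  atom 14: F (halogen, monovalent) → 0 H
Total hydrogens: 6.

6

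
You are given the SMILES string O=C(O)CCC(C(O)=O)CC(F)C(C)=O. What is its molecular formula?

Walk through each heavy atom and fill implicit hydrogens from standard valence (C 4, N 3, O 2, S 2, halogen 1):
  atom 1: O, bond orders sum to 2 (valence 2) → 0 H
  atom 2: C, bond orders sum to 4 (valence 4) → 0 H
  atom 3: O, bond orders sum to 1 (valence 2) → 1 H
  atom 4: C, bond orders sum to 2 (valence 4) → 2 H
  atom 5: C, bond orders sum to 2 (valence 4) → 2 H
  atom 6: C, bond orders sum to 3 (valence 4) → 1 H
  atom 7: C, bond orders sum to 4 (valence 4) → 0 H
  atom 8: O, bond orders sum to 1 (valence 2) → 1 H
  atom 9: O, bond orders sum to 2 (valence 2) → 0 H
  atom 10: C, bond orders sum to 2 (valence 4) → 2 H
  atom 11: C, bond orders sum to 3 (valence 4) → 1 H
  atom 12: F (halogen, monovalent) → 0 H
  atom 13: C, bond orders sum to 4 (valence 4) → 0 H
  atom 14: C, bond orders sum to 1 (valence 4) → 3 H
  atom 15: O, bond orders sum to 2 (valence 2) → 0 H
Totals → C:9, H:13, F:1, O:5.

C9H13FO5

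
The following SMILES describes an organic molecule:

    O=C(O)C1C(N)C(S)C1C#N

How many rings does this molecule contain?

1

In SMILES, each pair of matching ring-closure digits denotes one ring-closing bond; the number of such bonds equals the number of independent rings.
Ring-closure bonds here: 1.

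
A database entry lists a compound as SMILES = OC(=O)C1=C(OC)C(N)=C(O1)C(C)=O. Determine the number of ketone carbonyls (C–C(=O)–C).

1

The ketone motif appears at heavy-atom position 12 in the SMILES.
Other groups present: 1 carboxylic acid, 1 ether, 1 primary amine.
Ketone count: 1.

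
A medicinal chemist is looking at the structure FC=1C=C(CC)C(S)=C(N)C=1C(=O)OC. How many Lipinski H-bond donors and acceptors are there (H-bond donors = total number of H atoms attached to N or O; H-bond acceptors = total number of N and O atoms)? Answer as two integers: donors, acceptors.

2, 3

Donors: find every N or O and count the H atoms it carries.
  atom 10 (N): bond orders sum to 1 → 2 H
  atom 13 (O): bond orders sum to 2 → 0 H
  atom 14 (O): bond orders sum to 2 → 0 H
Lipinski HBD = 2.
Acceptors: N atoms = 1, O atoms = 2 → HBA = 3.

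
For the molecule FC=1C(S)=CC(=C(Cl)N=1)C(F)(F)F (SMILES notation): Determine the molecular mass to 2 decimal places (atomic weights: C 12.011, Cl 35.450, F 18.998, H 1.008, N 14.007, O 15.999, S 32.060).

First, the molecular formula is C6H2ClF4NS (counting implicit H from valence).
  C: 6 × 12.011 = 72.066
  Cl: 1 × 35.450 = 35.450
  F: 4 × 18.998 = 75.992
  H: 2 × 1.008 = 2.016
  N: 1 × 14.007 = 14.007
  S: 1 × 32.060 = 32.060
Sum: 6×12.011 + 1×35.450 + 4×18.998 + 2×1.008 + 1×14.007 + 1×32.060 = 231.591 → 231.59 g/mol.

231.59 g/mol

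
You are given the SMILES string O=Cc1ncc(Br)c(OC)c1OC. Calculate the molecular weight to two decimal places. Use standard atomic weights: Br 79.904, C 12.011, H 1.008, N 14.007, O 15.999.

First, the molecular formula is C8H8BrNO3 (counting implicit H from valence).
  Br: 1 × 79.904 = 79.904
  C: 8 × 12.011 = 96.088
  H: 8 × 1.008 = 8.064
  N: 1 × 14.007 = 14.007
  O: 3 × 15.999 = 47.997
Sum: 1×79.904 + 8×12.011 + 8×1.008 + 1×14.007 + 3×15.999 = 246.060 → 246.06 g/mol.

246.06 g/mol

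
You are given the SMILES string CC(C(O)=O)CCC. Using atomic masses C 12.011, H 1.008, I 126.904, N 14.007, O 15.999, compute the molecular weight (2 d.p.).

First, the molecular formula is C6H12O2 (counting implicit H from valence).
  C: 6 × 12.011 = 72.066
  H: 12 × 1.008 = 12.096
  O: 2 × 15.999 = 31.998
Sum: 6×12.011 + 12×1.008 + 2×15.999 = 116.160 → 116.16 g/mol.

116.16 g/mol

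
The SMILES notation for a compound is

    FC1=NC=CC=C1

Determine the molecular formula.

Walk through each heavy atom and fill implicit hydrogens from standard valence (C 4, N 3, O 2, S 2, halogen 1):
  atom 1: F (halogen, monovalent) → 0 H
  atom 2: C, bond orders sum to 4 (valence 4) → 0 H
  atom 3: N, bond orders sum to 3 (valence 3) → 0 H
  atom 4: C, bond orders sum to 3 (valence 4) → 1 H
  atom 5: C, bond orders sum to 3 (valence 4) → 1 H
  atom 6: C, bond orders sum to 3 (valence 4) → 1 H
  atom 7: C, bond orders sum to 3 (valence 4) → 1 H
Totals → C:5, H:4, F:1, N:1.
In Hill order: C5H4FN.

C5H4FN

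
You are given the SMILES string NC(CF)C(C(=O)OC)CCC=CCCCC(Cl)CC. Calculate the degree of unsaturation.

Degree of unsaturation = (number of rings) + (number of π bonds).
Ring closures in the SMILES: 0.
π bonds: 2 double bonds (each 1 DoU) → 2 DoU from unsaturation.
Total DoU = 0 + 2 = 2.

2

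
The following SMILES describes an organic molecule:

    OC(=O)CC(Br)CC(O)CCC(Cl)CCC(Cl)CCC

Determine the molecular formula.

C14H25BrCl2O3

Walk through each heavy atom and fill implicit hydrogens from standard valence (C 4, N 3, O 2, S 2, halogen 1):
  atom 1: O, bond orders sum to 1 (valence 2) → 1 H
  atom 2: C, bond orders sum to 4 (valence 4) → 0 H
  atom 3: O, bond orders sum to 2 (valence 2) → 0 H
  atom 4: C, bond orders sum to 2 (valence 4) → 2 H
  atom 5: C, bond orders sum to 3 (valence 4) → 1 H
  atom 6: Br (halogen, monovalent) → 0 H
  atom 7: C, bond orders sum to 2 (valence 4) → 2 H
  atom 8: C, bond orders sum to 3 (valence 4) → 1 H
  atom 9: O, bond orders sum to 1 (valence 2) → 1 H
  atom 10: C, bond orders sum to 2 (valence 4) → 2 H
  atom 11: C, bond orders sum to 2 (valence 4) → 2 H
  atom 12: C, bond orders sum to 3 (valence 4) → 1 H
  atom 13: Cl (halogen, monovalent) → 0 H
  atom 14: C, bond orders sum to 2 (valence 4) → 2 H
  atom 15: C, bond orders sum to 2 (valence 4) → 2 H
  atom 16: C, bond orders sum to 3 (valence 4) → 1 H
  atom 17: Cl (halogen, monovalent) → 0 H
  atom 18: C, bond orders sum to 2 (valence 4) → 2 H
  atom 19: C, bond orders sum to 2 (valence 4) → 2 H
  atom 20: C, bond orders sum to 1 (valence 4) → 3 H
Totals → C:14, H:25, Br:1, Cl:2, O:3.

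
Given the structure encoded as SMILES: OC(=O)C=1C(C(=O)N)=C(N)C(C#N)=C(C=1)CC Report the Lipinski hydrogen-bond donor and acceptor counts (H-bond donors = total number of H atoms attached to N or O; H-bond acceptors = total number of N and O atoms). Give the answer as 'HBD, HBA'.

5, 6

Donors: find every N or O and count the H atoms it carries.
  atom 1 (O): bond orders sum to 1 → 1 H
  atom 3 (O): bond orders sum to 2 → 0 H
  atom 7 (O): bond orders sum to 2 → 0 H
  atom 8 (N): bond orders sum to 1 → 2 H
  atom 10 (N): bond orders sum to 1 → 2 H
  atom 13 (N): bond orders sum to 3 → 0 H
Lipinski HBD = 5.
Acceptors: N atoms = 3, O atoms = 3 → HBA = 6.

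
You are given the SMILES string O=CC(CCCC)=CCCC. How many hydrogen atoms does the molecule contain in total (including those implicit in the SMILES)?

18

Walk through each heavy atom and fill implicit hydrogens from standard valence (C 4, N 3, O 2, S 2, halogen 1):
  atom 1: O, bond orders sum to 2 (valence 2) → 0 H
  atom 2: C, bond orders sum to 3 (valence 4) → 1 H
  atom 3: C, bond orders sum to 4 (valence 4) → 0 H
  atom 4: C, bond orders sum to 2 (valence 4) → 2 H
  atom 5: C, bond orders sum to 2 (valence 4) → 2 H
  atom 6: C, bond orders sum to 2 (valence 4) → 2 H
  atom 7: C, bond orders sum to 1 (valence 4) → 3 H
  atom 8: C, bond orders sum to 3 (valence 4) → 1 H
  atom 9: C, bond orders sum to 2 (valence 4) → 2 H
  atom 10: C, bond orders sum to 2 (valence 4) → 2 H
  atom 11: C, bond orders sum to 1 (valence 4) → 3 H
Total hydrogens: 18.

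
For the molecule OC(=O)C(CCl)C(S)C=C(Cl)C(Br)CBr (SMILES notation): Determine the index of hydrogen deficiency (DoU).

2

Degree of unsaturation = (number of rings) + (number of π bonds).
Ring closures in the SMILES: 0.
π bonds: 2 double bonds (each 1 DoU) → 2 DoU from unsaturation.
Total DoU = 0 + 2 = 2.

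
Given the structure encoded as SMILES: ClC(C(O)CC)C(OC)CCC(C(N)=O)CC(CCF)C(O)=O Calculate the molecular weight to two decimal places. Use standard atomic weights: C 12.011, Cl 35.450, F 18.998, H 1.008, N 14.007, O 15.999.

First, the molecular formula is C15H27ClFNO5 (counting implicit H from valence).
  C: 15 × 12.011 = 180.165
  Cl: 1 × 35.450 = 35.450
  F: 1 × 18.998 = 18.998
  H: 27 × 1.008 = 27.216
  N: 1 × 14.007 = 14.007
  O: 5 × 15.999 = 79.995
Sum: 15×12.011 + 1×35.450 + 1×18.998 + 27×1.008 + 1×14.007 + 5×15.999 = 355.831 → 355.83 g/mol.

355.83 g/mol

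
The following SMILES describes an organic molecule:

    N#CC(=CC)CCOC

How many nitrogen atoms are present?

Scan the SMILES for N atoms (remember two-letter symbols like Cl and Br are single atoms).
Nitrogen count: 1.

1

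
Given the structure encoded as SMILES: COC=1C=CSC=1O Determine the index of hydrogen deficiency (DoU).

Molecular formula: C5H6O2S.
DoU = (2C + 2 + N − H − X) / 2, where X is the halogen count and O/S are ignored.
    = (2·5 + 2 + 0 − 6 − 0) / 2 = 6 / 2 = 3.

3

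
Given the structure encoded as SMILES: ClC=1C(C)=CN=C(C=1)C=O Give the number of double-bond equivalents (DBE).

5

Degree of unsaturation = (number of rings) + (number of π bonds).
Ring closures in the SMILES: 1.
π bonds: 4 double bonds (each 1 DoU) → 4 DoU from unsaturation.
Total DoU = 1 + 4 = 5.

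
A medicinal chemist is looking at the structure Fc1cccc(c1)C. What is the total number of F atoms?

1

Scan the SMILES for F atoms (remember two-letter symbols like Cl and Br are single atoms).
Fluorine count: 1.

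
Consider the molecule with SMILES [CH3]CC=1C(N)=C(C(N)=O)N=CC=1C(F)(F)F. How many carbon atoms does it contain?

Count every carbon token in the SMILES (each C, including those in ring-closure positions and inside branches).
Carbon count: 9.

9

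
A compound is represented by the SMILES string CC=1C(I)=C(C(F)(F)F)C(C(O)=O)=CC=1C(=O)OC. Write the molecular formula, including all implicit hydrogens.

C11H8F3IO4

Walk through each heavy atom and fill implicit hydrogens from standard valence (C 4, N 3, O 2, S 2, halogen 1):
  atom 1: C, bond orders sum to 1 (valence 4) → 3 H
  atom 2: C, bond orders sum to 4 (valence 4) → 0 H
  atom 3: C, bond orders sum to 4 (valence 4) → 0 H
  atom 4: I (halogen, monovalent) → 0 H
  atom 5: C, bond orders sum to 4 (valence 4) → 0 H
  atom 6: C, bond orders sum to 4 (valence 4) → 0 H
  atom 7: F (halogen, monovalent) → 0 H
  atom 8: F (halogen, monovalent) → 0 H
  atom 9: F (halogen, monovalent) → 0 H
  atom 10: C, bond orders sum to 4 (valence 4) → 0 H
  atom 11: C, bond orders sum to 4 (valence 4) → 0 H
  atom 12: O, bond orders sum to 1 (valence 2) → 1 H
  atom 13: O, bond orders sum to 2 (valence 2) → 0 H
  atom 14: C, bond orders sum to 3 (valence 4) → 1 H
  atom 15: C, bond orders sum to 4 (valence 4) → 0 H
  atom 16: C, bond orders sum to 4 (valence 4) → 0 H
  atom 17: O, bond orders sum to 2 (valence 2) → 0 H
  atom 18: O, bond orders sum to 2 (valence 2) → 0 H
  atom 19: C, bond orders sum to 1 (valence 4) → 3 H
Totals → C:11, H:8, F:3, I:1, O:4.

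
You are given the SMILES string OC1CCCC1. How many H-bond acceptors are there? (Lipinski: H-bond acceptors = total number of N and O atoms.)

1

N atoms: 0; O atoms: 1.
Lipinski HBA = 0 + 1 = 1.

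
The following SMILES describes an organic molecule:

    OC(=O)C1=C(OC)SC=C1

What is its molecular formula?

C6H6O3S

Walk through each heavy atom and fill implicit hydrogens from standard valence (C 4, N 3, O 2, S 2, halogen 1):
  atom 1: O, bond orders sum to 1 (valence 2) → 1 H
  atom 2: C, bond orders sum to 4 (valence 4) → 0 H
  atom 3: O, bond orders sum to 2 (valence 2) → 0 H
  atom 4: C, bond orders sum to 4 (valence 4) → 0 H
  atom 5: C, bond orders sum to 4 (valence 4) → 0 H
  atom 6: O, bond orders sum to 2 (valence 2) → 0 H
  atom 7: C, bond orders sum to 1 (valence 4) → 3 H
  atom 8: S, bond orders sum to 2 (valence 2) → 0 H
  atom 9: C, bond orders sum to 3 (valence 4) → 1 H
  atom 10: C, bond orders sum to 3 (valence 4) → 1 H
Totals → C:6, H:6, O:3, S:1.
In Hill order: C6H6O3S.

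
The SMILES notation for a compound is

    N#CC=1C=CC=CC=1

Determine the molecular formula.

Walk through each heavy atom and fill implicit hydrogens from standard valence (C 4, N 3, O 2, S 2, halogen 1):
  atom 1: N, bond orders sum to 3 (valence 3) → 0 H
  atom 2: C, bond orders sum to 4 (valence 4) → 0 H
  atom 3: C, bond orders sum to 4 (valence 4) → 0 H
  atom 4: C, bond orders sum to 3 (valence 4) → 1 H
  atom 5: C, bond orders sum to 3 (valence 4) → 1 H
  atom 6: C, bond orders sum to 3 (valence 4) → 1 H
  atom 7: C, bond orders sum to 3 (valence 4) → 1 H
  atom 8: C, bond orders sum to 3 (valence 4) → 1 H
Totals → C:7, H:5, N:1.
In Hill order: C7H5N.

C7H5N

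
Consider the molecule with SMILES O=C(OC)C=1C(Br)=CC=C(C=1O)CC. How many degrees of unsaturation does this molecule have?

Degree of unsaturation = (number of rings) + (number of π bonds).
Ring closures in the SMILES: 1.
π bonds: 4 double bonds (each 1 DoU) → 4 DoU from unsaturation.
Total DoU = 1 + 4 = 5.

5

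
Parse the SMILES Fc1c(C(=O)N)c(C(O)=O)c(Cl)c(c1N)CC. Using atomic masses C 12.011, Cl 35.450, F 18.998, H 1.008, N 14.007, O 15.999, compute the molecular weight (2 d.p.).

260.65 g/mol

First, the molecular formula is C10H10ClFN2O3 (counting implicit H from valence).
  C: 10 × 12.011 = 120.110
  Cl: 1 × 35.450 = 35.450
  F: 1 × 18.998 = 18.998
  H: 10 × 1.008 = 10.080
  N: 2 × 14.007 = 28.014
  O: 3 × 15.999 = 47.997
Sum: 10×12.011 + 1×35.450 + 1×18.998 + 10×1.008 + 2×14.007 + 3×15.999 = 260.649 → 260.65 g/mol.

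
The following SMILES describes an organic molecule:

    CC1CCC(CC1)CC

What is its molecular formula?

Walk through each heavy atom and fill implicit hydrogens from standard valence (C 4, N 3, O 2, S 2, halogen 1):
  atom 1: C, bond orders sum to 1 (valence 4) → 3 H
  atom 2: C, bond orders sum to 3 (valence 4) → 1 H
  atom 3: C, bond orders sum to 2 (valence 4) → 2 H
  atom 4: C, bond orders sum to 2 (valence 4) → 2 H
  atom 5: C, bond orders sum to 3 (valence 4) → 1 H
  atom 6: C, bond orders sum to 2 (valence 4) → 2 H
  atom 7: C, bond orders sum to 2 (valence 4) → 2 H
  atom 8: C, bond orders sum to 2 (valence 4) → 2 H
  atom 9: C, bond orders sum to 1 (valence 4) → 3 H
Totals → C:9, H:18.
In Hill order: C9H18.

C9H18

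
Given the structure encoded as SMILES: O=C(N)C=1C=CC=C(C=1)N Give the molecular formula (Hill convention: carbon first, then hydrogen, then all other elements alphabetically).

Walk through each heavy atom and fill implicit hydrogens from standard valence (C 4, N 3, O 2, S 2, halogen 1):
  atom 1: O, bond orders sum to 2 (valence 2) → 0 H
  atom 2: C, bond orders sum to 4 (valence 4) → 0 H
  atom 3: N, bond orders sum to 1 (valence 3) → 2 H
  atom 4: C, bond orders sum to 4 (valence 4) → 0 H
  atom 5: C, bond orders sum to 3 (valence 4) → 1 H
  atom 6: C, bond orders sum to 3 (valence 4) → 1 H
  atom 7: C, bond orders sum to 3 (valence 4) → 1 H
  atom 8: C, bond orders sum to 4 (valence 4) → 0 H
  atom 9: C, bond orders sum to 3 (valence 4) → 1 H
  atom 10: N, bond orders sum to 1 (valence 3) → 2 H
Totals → C:7, H:8, N:2, O:1.

C7H8N2O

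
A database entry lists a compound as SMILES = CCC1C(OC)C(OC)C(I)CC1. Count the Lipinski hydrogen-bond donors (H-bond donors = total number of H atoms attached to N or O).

Donors: find every N or O and count the H atoms it carries.
  atom 5 (O): bond orders sum to 2 → 0 H
  atom 8 (O): bond orders sum to 2 → 0 H
Lipinski HBD = 0.

0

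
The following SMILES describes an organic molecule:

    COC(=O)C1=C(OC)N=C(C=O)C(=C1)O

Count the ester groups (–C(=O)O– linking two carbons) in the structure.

The ester motif appears at heavy-atom position 3 in the SMILES.
Other groups present: 1 aldehyde, 1 ether, 1 hydroxyl.
Ester count: 1.

1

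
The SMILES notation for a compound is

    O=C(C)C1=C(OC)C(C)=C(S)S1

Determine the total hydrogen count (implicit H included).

Walk through each heavy atom and fill implicit hydrogens from standard valence (C 4, N 3, O 2, S 2, halogen 1):
  atom 1: O, bond orders sum to 2 (valence 2) → 0 H
  atom 2: C, bond orders sum to 4 (valence 4) → 0 H
  atom 3: C, bond orders sum to 1 (valence 4) → 3 H
  atom 4: C, bond orders sum to 4 (valence 4) → 0 H
  atom 5: C, bond orders sum to 4 (valence 4) → 0 H
  atom 6: O, bond orders sum to 2 (valence 2) → 0 H
  atom 7: C, bond orders sum to 1 (valence 4) → 3 H
  atom 8: C, bond orders sum to 4 (valence 4) → 0 H
  atom 9: C, bond orders sum to 1 (valence 4) → 3 H
  atom 10: C, bond orders sum to 4 (valence 4) → 0 H
  atom 11: S, bond orders sum to 1 (valence 2) → 1 H
  atom 12: S, bond orders sum to 2 (valence 2) → 0 H
Total hydrogens: 10.

10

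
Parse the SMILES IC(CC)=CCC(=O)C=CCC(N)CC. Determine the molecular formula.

C12H20INO

Walk through each heavy atom and fill implicit hydrogens from standard valence (C 4, N 3, O 2, S 2, halogen 1):
  atom 1: I (halogen, monovalent) → 0 H
  atom 2: C, bond orders sum to 4 (valence 4) → 0 H
  atom 3: C, bond orders sum to 2 (valence 4) → 2 H
  atom 4: C, bond orders sum to 1 (valence 4) → 3 H
  atom 5: C, bond orders sum to 3 (valence 4) → 1 H
  atom 6: C, bond orders sum to 2 (valence 4) → 2 H
  atom 7: C, bond orders sum to 4 (valence 4) → 0 H
  atom 8: O, bond orders sum to 2 (valence 2) → 0 H
  atom 9: C, bond orders sum to 3 (valence 4) → 1 H
  atom 10: C, bond orders sum to 3 (valence 4) → 1 H
  atom 11: C, bond orders sum to 2 (valence 4) → 2 H
  atom 12: C, bond orders sum to 3 (valence 4) → 1 H
  atom 13: N, bond orders sum to 1 (valence 3) → 2 H
  atom 14: C, bond orders sum to 2 (valence 4) → 2 H
  atom 15: C, bond orders sum to 1 (valence 4) → 3 H
Totals → C:12, H:20, I:1, N:1, O:1.
In Hill order: C12H20INO.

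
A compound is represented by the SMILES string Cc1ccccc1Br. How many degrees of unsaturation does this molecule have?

Molecular formula: C7H7Br.
DoU = (2C + 2 + N − H − X) / 2, where X is the halogen count and O/S are ignored.
    = (2·7 + 2 + 0 − 7 − 1) / 2 = 8 / 2 = 4.

4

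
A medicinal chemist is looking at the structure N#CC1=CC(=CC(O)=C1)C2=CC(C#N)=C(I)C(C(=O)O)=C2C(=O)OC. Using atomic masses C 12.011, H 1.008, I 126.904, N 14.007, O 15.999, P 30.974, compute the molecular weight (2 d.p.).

First, the molecular formula is C17H9IN2O5 (counting implicit H from valence).
  C: 17 × 12.011 = 204.187
  H: 9 × 1.008 = 9.072
  I: 1 × 126.904 = 126.904
  N: 2 × 14.007 = 28.014
  O: 5 × 15.999 = 79.995
Sum: 17×12.011 + 9×1.008 + 1×126.904 + 2×14.007 + 5×15.999 = 448.172 → 448.17 g/mol.

448.17 g/mol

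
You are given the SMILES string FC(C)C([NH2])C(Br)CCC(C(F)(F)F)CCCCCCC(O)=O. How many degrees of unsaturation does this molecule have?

Molecular formula: C15H26BrF4NO2.
DoU = (2C + 2 + N − H − X) / 2, where X is the halogen count and O/S are ignored.
    = (2·15 + 2 + 1 − 26 − 5) / 2 = 2 / 2 = 1.

1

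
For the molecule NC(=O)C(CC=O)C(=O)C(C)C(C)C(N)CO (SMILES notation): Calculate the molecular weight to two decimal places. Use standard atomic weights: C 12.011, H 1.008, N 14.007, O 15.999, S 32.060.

First, the molecular formula is C11H20N2O4 (counting implicit H from valence).
  C: 11 × 12.011 = 132.121
  H: 20 × 1.008 = 20.160
  N: 2 × 14.007 = 28.014
  O: 4 × 15.999 = 63.996
Sum: 11×12.011 + 20×1.008 + 2×14.007 + 4×15.999 = 244.291 → 244.29 g/mol.

244.29 g/mol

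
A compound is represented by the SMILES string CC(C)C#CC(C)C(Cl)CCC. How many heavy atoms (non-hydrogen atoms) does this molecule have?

12

Every atom symbol written in the SMILES (organic subset) is one heavy atom; implicit H are not written.
Heavy atoms by element → C:11, Cl:1.
Total: 12.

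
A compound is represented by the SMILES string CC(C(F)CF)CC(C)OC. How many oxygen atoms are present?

1

Scan the SMILES for O atoms (remember two-letter symbols like Cl and Br are single atoms).
Oxygen count: 1.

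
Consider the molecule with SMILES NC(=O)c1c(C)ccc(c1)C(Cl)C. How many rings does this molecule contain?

In SMILES, each pair of matching ring-closure digits denotes one ring-closing bond; the number of such bonds equals the number of independent rings.
Ring-closure bonds here: 1.

1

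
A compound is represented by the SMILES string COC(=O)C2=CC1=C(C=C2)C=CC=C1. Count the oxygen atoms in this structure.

Scan the SMILES for O atoms (remember two-letter symbols like Cl and Br are single atoms).
Oxygen count: 2.

2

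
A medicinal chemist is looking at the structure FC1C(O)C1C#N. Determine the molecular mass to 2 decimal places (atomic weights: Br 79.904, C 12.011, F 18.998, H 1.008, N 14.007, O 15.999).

101.08 g/mol

First, the molecular formula is C4H4FNO (counting implicit H from valence).
  C: 4 × 12.011 = 48.044
  F: 1 × 18.998 = 18.998
  H: 4 × 1.008 = 4.032
  N: 1 × 14.007 = 14.007
  O: 1 × 15.999 = 15.999
Sum: 4×12.011 + 1×18.998 + 4×1.008 + 1×14.007 + 1×15.999 = 101.080 → 101.08 g/mol.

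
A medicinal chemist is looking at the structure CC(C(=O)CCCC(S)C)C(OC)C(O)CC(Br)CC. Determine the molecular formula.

C15H29BrO3S

Walk through each heavy atom and fill implicit hydrogens from standard valence (C 4, N 3, O 2, S 2, halogen 1):
  atom 1: C, bond orders sum to 1 (valence 4) → 3 H
  atom 2: C, bond orders sum to 3 (valence 4) → 1 H
  atom 3: C, bond orders sum to 4 (valence 4) → 0 H
  atom 4: O, bond orders sum to 2 (valence 2) → 0 H
  atom 5: C, bond orders sum to 2 (valence 4) → 2 H
  atom 6: C, bond orders sum to 2 (valence 4) → 2 H
  atom 7: C, bond orders sum to 2 (valence 4) → 2 H
  atom 8: C, bond orders sum to 3 (valence 4) → 1 H
  atom 9: S, bond orders sum to 1 (valence 2) → 1 H
  atom 10: C, bond orders sum to 1 (valence 4) → 3 H
  atom 11: C, bond orders sum to 3 (valence 4) → 1 H
  atom 12: O, bond orders sum to 2 (valence 2) → 0 H
  atom 13: C, bond orders sum to 1 (valence 4) → 3 H
  atom 14: C, bond orders sum to 3 (valence 4) → 1 H
  atom 15: O, bond orders sum to 1 (valence 2) → 1 H
  atom 16: C, bond orders sum to 2 (valence 4) → 2 H
  atom 17: C, bond orders sum to 3 (valence 4) → 1 H
  atom 18: Br (halogen, monovalent) → 0 H
  atom 19: C, bond orders sum to 2 (valence 4) → 2 H
  atom 20: C, bond orders sum to 1 (valence 4) → 3 H
Totals → C:15, H:29, Br:1, O:3, S:1.
In Hill order: C15H29BrO3S.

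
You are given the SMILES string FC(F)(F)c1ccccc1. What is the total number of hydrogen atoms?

Walk through each heavy atom and fill implicit hydrogens from standard valence (C 4, N 3, O 2, S 2, halogen 1); for lowercase aromatic atoms, an aromatic c carries 1 H when it has two neighbours and 0 H with three, and aromatic n carries 0 H:
  atom 1: F (halogen, monovalent) → 0 H
  atom 2: C, bond orders sum to 4 (valence 4) → 0 H
  atom 3: F (halogen, monovalent) → 0 H
  atom 4: F (halogen, monovalent) → 0 H
  atom 5: aromatic c, 3 neighbours → 0 H
  atom 6: aromatic c, 2 neighbours → 1 H
  atom 7: aromatic c, 2 neighbours → 1 H
  atom 8: aromatic c, 2 neighbours → 1 H
  atom 9: aromatic c, 2 neighbours → 1 H
  atom 10: aromatic c, 2 neighbours → 1 H
Total hydrogens: 5.

5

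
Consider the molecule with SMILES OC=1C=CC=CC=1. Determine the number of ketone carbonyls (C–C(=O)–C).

0

Scan the SMILES for the ketone motif — none present.
Groups that are present: 1 hydroxyl.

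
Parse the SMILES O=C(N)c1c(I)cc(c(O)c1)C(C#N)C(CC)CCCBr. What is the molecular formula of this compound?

Walk through each heavy atom and fill implicit hydrogens from standard valence (C 4, N 3, O 2, S 2, halogen 1); for lowercase aromatic atoms, an aromatic c carries 1 H when it has two neighbours and 0 H with three, and aromatic n carries 0 H:
  atom 1: O, bond orders sum to 2 (valence 2) → 0 H
  atom 2: C, bond orders sum to 4 (valence 4) → 0 H
  atom 3: N, bond orders sum to 1 (valence 3) → 2 H
  atom 4: aromatic c, 3 neighbours → 0 H
  atom 5: aromatic c, 3 neighbours → 0 H
  atom 6: I (halogen, monovalent) → 0 H
  atom 7: aromatic c, 2 neighbours → 1 H
  atom 8: aromatic c, 3 neighbours → 0 H
  atom 9: aromatic c, 3 neighbours → 0 H
  atom 10: O, bond orders sum to 1 (valence 2) → 1 H
  atom 11: aromatic c, 2 neighbours → 1 H
  atom 12: C, bond orders sum to 3 (valence 4) → 1 H
  atom 13: C, bond orders sum to 4 (valence 4) → 0 H
  atom 14: N, bond orders sum to 3 (valence 3) → 0 H
  atom 15: C, bond orders sum to 3 (valence 4) → 1 H
  atom 16: C, bond orders sum to 2 (valence 4) → 2 H
  atom 17: C, bond orders sum to 1 (valence 4) → 3 H
  atom 18: C, bond orders sum to 2 (valence 4) → 2 H
  atom 19: C, bond orders sum to 2 (valence 4) → 2 H
  atom 20: C, bond orders sum to 2 (valence 4) → 2 H
  atom 21: Br (halogen, monovalent) → 0 H
Totals → C:15, H:18, Br:1, I:1, N:2, O:2.

C15H18BrIN2O2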